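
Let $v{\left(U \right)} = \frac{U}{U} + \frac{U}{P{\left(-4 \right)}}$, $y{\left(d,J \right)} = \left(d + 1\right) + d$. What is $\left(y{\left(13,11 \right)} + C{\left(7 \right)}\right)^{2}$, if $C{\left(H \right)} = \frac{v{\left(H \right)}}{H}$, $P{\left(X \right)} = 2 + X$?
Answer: $\frac{139129}{196} \approx 709.84$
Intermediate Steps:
$y{\left(d,J \right)} = 1 + 2 d$ ($y{\left(d,J \right)} = \left(1 + d\right) + d = 1 + 2 d$)
$v{\left(U \right)} = 1 - \frac{U}{2}$ ($v{\left(U \right)} = \frac{U}{U} + \frac{U}{2 - 4} = 1 + \frac{U}{-2} = 1 + U \left(- \frac{1}{2}\right) = 1 - \frac{U}{2}$)
$C{\left(H \right)} = \frac{1 - \frac{H}{2}}{H}$
$\left(y{\left(13,11 \right)} + C{\left(7 \right)}\right)^{2} = \left(\left(1 + 2 \cdot 13\right) + \frac{2 - 7}{2 \cdot 7}\right)^{2} = \left(\left(1 + 26\right) + \frac{1}{2} \cdot \frac{1}{7} \left(2 - 7\right)\right)^{2} = \left(27 + \frac{1}{2} \cdot \frac{1}{7} \left(-5\right)\right)^{2} = \left(27 - \frac{5}{14}\right)^{2} = \left(\frac{373}{14}\right)^{2} = \frac{139129}{196}$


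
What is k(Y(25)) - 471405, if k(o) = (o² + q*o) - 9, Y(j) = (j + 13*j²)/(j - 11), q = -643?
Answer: -24835236/49 ≈ -5.0684e+5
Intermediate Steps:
Y(j) = (j + 13*j²)/(-11 + j)
k(o) = -9 + o² - 643*o (k(o) = (o² - 643*o) - 9 = -9 + o² - 643*o)
k(Y(25)) - 471405 = (-9 + (25*(1 + 13*25)/(-11 + 25))² - 16075*(1 + 13*25)/(-11 + 25)) - 471405 = (-9 + (25*(1 + 325)/14)² - 16075*(1 + 325)/14) - 471405 = (-9 + (25*(1/14)*326)² - 16075*326/14) - 471405 = (-9 + (4075/7)² - 643*4075/7) - 471405 = (-9 + 16605625/49 - 2620225/7) - 471405 = -1736391/49 - 471405 = -24835236/49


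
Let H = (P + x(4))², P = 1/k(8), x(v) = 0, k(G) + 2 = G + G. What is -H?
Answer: -1/196 ≈ -0.0051020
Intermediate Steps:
k(G) = -2 + 2*G (k(G) = -2 + (G + G) = -2 + 2*G)
P = 1/14 (P = 1/(-2 + 2*8) = 1/(-2 + 16) = 1/14 ≈ 0.071429)
H = 1/196 (H = (1/14 + 0)² = (1/14)² = 1/196 ≈ 0.0051020)
-H = -1*1/196 = -1/196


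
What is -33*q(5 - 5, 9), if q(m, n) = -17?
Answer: 561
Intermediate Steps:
-33*q(5 - 5, 9) = -33*(-17) = 561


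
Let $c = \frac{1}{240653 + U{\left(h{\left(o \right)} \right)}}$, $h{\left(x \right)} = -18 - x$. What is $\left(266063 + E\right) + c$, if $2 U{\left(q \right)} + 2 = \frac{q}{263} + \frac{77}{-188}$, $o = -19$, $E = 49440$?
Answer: $\frac{7508206277875127}{23797574913} \approx 3.155 \cdot 10^{5}$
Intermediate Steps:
$U{\left(q \right)} = - \frac{453}{376} + \frac{q}{526}$ ($U{\left(q \right)} = -1 + \frac{\frac{q}{263} + \frac{77}{-188}}{2} = -1 + \frac{q \frac{1}{263} + 77 \left(- \frac{1}{188}\right)}{2} = -1 + \frac{\frac{q}{263} - \frac{77}{188}}{2} = -1 + \frac{- \frac{77}{188} + \frac{q}{263}}{2} = -1 + \left(- \frac{77}{376} + \frac{q}{526}\right) = - \frac{453}{376} + \frac{q}{526}$)
$c = \frac{98888}{23797574913}$ ($c = \frac{1}{240653 - \left(\frac{453}{376} - \frac{-18 - -19}{526}\right)} = \frac{1}{240653 - \left(\frac{453}{376} - \frac{-18 + 19}{526}\right)} = \frac{1}{240653 + \left(- \frac{453}{376} + \frac{1}{526} \cdot 1\right)} = \frac{1}{240653 + \left(- \frac{453}{376} + \frac{1}{526}\right)} = \frac{1}{240653 - \frac{118951}{98888}} = \frac{1}{\frac{23797574913}{98888}} = \frac{98888}{23797574913} \approx 4.1554 \cdot 10^{-6}$)
$\left(266063 + E\right) + c = \left(266063 + 49440\right) + \frac{98888}{23797574913} = 315503 + \frac{98888}{23797574913} = \frac{7508206277875127}{23797574913}$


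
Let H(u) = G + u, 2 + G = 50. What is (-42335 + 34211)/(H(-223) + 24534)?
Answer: -8124/24359 ≈ -0.33351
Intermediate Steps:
G = 48 (G = -2 + 50 = 48)
H(u) = 48 + u
(-42335 + 34211)/(H(-223) + 24534) = (-42335 + 34211)/((48 - 223) + 24534) = -8124/(-175 + 24534) = -8124/24359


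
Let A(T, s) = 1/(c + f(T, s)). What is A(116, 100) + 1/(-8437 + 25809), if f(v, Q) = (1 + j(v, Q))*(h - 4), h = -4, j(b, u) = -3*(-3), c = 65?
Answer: -17357/260580 ≈ -0.066609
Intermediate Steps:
j(b, u) = 9
f(v, Q) = -80 (f(v, Q) = (1 + 9)*(-4 - 4) = 10*(-8) = -80)
A(T, s) = -1/15 (A(T, s) = 1/(65 - 80) = 1/(-15) = -1/15)
A(116, 100) + 1/(-8437 + 25809) = -1/15 + 1/(-8437 + 25809) = -1/15 + 1/17372 = -17357/260580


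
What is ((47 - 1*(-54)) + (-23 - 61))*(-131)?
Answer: -2227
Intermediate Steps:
((47 - 1*(-54)) + (-23 - 61))*(-131) = ((47 + 54) - 84)*(-131) = (101 - 84)*(-131) = 17*(-131) = -2227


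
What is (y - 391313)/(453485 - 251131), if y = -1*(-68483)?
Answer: -161415/101177 ≈ -1.5954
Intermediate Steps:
y = 68483
(y - 391313)/(453485 - 251131) = (68483 - 391313)/(453485 - 251131) = -322830/202354 = -322830*1/202354 = -161415/101177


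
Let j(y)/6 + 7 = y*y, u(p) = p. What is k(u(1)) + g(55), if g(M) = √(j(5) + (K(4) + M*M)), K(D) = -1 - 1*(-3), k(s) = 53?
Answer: 53 + √3135 ≈ 108.99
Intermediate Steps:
j(y) = -42 + 6*y² (j(y) = -42 + 6*(y*y) = -42 + 6*y²)
K(D) = 2 (K(D) = -1 + 3 = 2)
g(M) = √(110 + M²) (g(M) = √((-42 + 6*5²) + (2 + M*M)) = √((-42 + 6*25) + (2 + M²)) = √((-42 + 150) + (2 + M²)) = √(108 + (2 + M²)) = √(110 + M²))
k(u(1)) + g(55) = 53 + √(110 + 55²) = 53 + √(110 + 3025) = 53 + √3135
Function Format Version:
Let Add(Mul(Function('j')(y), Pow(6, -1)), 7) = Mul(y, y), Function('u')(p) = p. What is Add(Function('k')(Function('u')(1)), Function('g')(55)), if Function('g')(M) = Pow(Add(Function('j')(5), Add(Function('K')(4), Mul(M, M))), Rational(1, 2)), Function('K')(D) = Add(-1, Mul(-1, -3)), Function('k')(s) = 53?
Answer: Add(53, Pow(3135, Rational(1, 2))) ≈ 108.99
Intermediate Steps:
Function('j')(y) = Add(-42, Mul(6, Pow(y, 2))) (Function('j')(y) = Add(-42, Mul(6, Mul(y, y))) = Add(-42, Mul(6, Pow(y, 2))))
Function('K')(D) = 2 (Function('K')(D) = Add(-1, 3) = 2)
Function('g')(M) = Pow(Add(110, Pow(M, 2)), Rational(1, 2)) (Function('g')(M) = Pow(Add(Add(-42, Mul(6, Pow(5, 2))), Add(2, Mul(M, M))), Rational(1, 2)) = Pow(Add(Add(-42, Mul(6, 25)), Add(2, Pow(M, 2))), Rational(1, 2)) = Pow(Add(Add(-42, 150), Add(2, Pow(M, 2))), Rational(1, 2)) = Pow(Add(108, Add(2, Pow(M, 2))), Rational(1, 2)) = Pow(Add(110, Pow(M, 2)), Rational(1, 2)))
Add(Function('k')(Function('u')(1)), Function('g')(55)) = Add(53, Pow(Add(110, Pow(55, 2)), Rational(1, 2))) = Add(53, Pow(Add(110, 3025), Rational(1, 2))) = Add(53, Pow(3135, Rational(1, 2)))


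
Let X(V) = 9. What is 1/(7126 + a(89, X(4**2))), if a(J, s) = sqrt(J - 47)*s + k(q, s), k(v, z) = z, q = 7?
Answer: 7135/50904823 - 9*sqrt(42)/50904823 ≈ 0.00013902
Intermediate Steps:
a(J, s) = s + s*sqrt(-47 + J) (a(J, s) = sqrt(J - 47)*s + s = sqrt(-47 + J)*s + s = s*sqrt(-47 + J) + s = s + s*sqrt(-47 + J))
1/(7126 + a(89, X(4**2))) = 1/(7126 + 9*(1 + sqrt(-47 + 89))) = 1/(7126 + 9*(1 + sqrt(42))) = 1/(7126 + (9 + 9*sqrt(42))) = 1/(7135 + 9*sqrt(42))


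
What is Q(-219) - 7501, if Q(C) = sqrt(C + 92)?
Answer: -7501 + I*sqrt(127) ≈ -7501.0 + 11.269*I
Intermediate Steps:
Q(C) = sqrt(92 + C)
Q(-219) - 7501 = sqrt(92 - 219) - 7501 = sqrt(-127) - 7501 = I*sqrt(127) - 7501 = -7501 + I*sqrt(127)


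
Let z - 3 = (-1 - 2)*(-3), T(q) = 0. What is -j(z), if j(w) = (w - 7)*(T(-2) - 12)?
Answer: 60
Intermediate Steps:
z = 12 (z = 3 + (-1 - 2)*(-3) = 3 - 3*(-3) = 3 + 9 = 12)
j(w) = 84 - 12*w (j(w) = (w - 7)*(0 - 12) = (-7 + w)*(-12) = 84 - 12*w)
-j(z) = -(84 - 12*12) = -(84 - 144) = -1*(-60) = 60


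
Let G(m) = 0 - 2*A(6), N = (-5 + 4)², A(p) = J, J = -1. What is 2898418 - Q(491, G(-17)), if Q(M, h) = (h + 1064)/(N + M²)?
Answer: 349378203605/120541 ≈ 2.8984e+6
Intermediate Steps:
A(p) = -1
N = 1 (N = (-1)² = 1)
G(m) = 2 (G(m) = 0 - 2*(-1) = 0 + 2 = 2)
Q(M, h) = (1064 + h)/(1 + M²) (Q(M, h) = (h + 1064)/(1 + M²) = (1064 + h)/(1 + M²))
2898418 - Q(491, G(-17)) = 2898418 - (1064 + 2)/(1 + 491²) = 2898418 - 1066/(1 + 241081) = 2898418 - 1066/241082 = 2898418 - 1*533/120541 = 2898418 - 533/120541 = 349378203605/120541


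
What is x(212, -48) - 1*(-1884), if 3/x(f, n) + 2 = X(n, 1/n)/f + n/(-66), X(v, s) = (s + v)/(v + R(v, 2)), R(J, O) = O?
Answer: 12283284108/6527989 ≈ 1881.6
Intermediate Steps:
X(v, s) = (s + v)/(2 + v) (X(v, s) = (s + v)/(v + 2) = (s + v)/(2 + v))
x(f, n) = 3/(-2 - n/66 + (n + 1/n)/(f*(2 + n))) (x(f, n) = 3/(-2 + (((1/n + n)/(2 + n))/f + n/(-66))) = 3/(-2 + (((n + 1/n)/(2 + n))/f + n*(-1/66))) = 3/(-2 + ((n + 1/n)/(f*(2 + n)) - n/66)) = 3/(-2 + (-n/66 + (n + 1/n)/(f*(2 + n)))) = 3/(-2 - n/66 + (n + 1/n)/(f*(2 + n))))
x(212, -48) - 1*(-1884) = 198*212*(-48)*(2 - 48)/(66 + 66*(-48)**2 - 1*212*(-48)*(2 - 48)*(132 - 48)) - 1*(-1884) = 198*212*(-48)*(-46)/(66 + 66*2304 - 1*212*(-48)*(-46)*84) + 1884 = 198*212*(-48)*(-46)/(66 + 152064 - 39320064) + 1884 = 198*212*(-48)*(-46)/(-39167934) + 1884 = 198*212*(-48)*(-1/39167934)*(-46) + 1884 = -15447168/6527989 + 1884 = 12283284108/6527989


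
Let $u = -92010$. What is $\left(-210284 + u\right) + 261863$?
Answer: $-40431$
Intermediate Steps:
$\left(-210284 + u\right) + 261863 = \left(-210284 - 92010\right) + 261863 = -302294 + 261863 = -40431$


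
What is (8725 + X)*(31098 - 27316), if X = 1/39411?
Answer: 1300482211232/39411 ≈ 3.2998e+7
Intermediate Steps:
X = 1/39411 ≈ 2.5374e-5
(8725 + X)*(31098 - 27316) = (8725 + 1/39411)*(31098 - 27316) = (343860976/39411)*3782 = 1300482211232/39411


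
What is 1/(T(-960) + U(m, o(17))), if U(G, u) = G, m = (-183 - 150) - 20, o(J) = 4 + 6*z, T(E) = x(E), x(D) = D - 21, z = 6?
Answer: -1/1334 ≈ -0.00074963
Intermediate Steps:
x(D) = -21 + D
T(E) = -21 + E
o(J) = 40 (o(J) = 4 + 6*6 = 4 + 36 = 40)
m = -353 (m = -333 - 20 = -353)
1/(T(-960) + U(m, o(17))) = 1/((-21 - 960) - 353) = 1/(-981 - 353) = 1/(-1334) = -1/1334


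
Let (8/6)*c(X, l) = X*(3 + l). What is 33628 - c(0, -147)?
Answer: 33628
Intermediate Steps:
c(X, l) = 3*X*(3 + l)/4 (c(X, l) = 3*(X*(3 + l))/4 = 3*X*(3 + l)/4)
33628 - c(0, -147) = 33628 - 3*0*(3 - 147)/4 = 33628 - 3*0*(-144)/4 = 33628 - 1*0 = 33628 + 0 = 33628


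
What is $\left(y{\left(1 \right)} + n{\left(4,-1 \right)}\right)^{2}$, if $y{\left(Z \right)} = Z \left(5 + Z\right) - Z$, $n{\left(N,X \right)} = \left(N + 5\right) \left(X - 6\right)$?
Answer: $3364$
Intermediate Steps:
$n{\left(N,X \right)} = \left(-6 + X\right) \left(5 + N\right)$ ($n{\left(N,X \right)} = \left(5 + N\right) \left(-6 + X\right) = \left(-6 + X\right) \left(5 + N\right)$)
$y{\left(Z \right)} = - Z + Z \left(5 + Z\right)$
$\left(y{\left(1 \right)} + n{\left(4,-1 \right)}\right)^{2} = \left(1 \left(4 + 1\right) + \left(-30 - 24 + 5 \left(-1\right) + 4 \left(-1\right)\right)\right)^{2} = \left(1 \cdot 5 - 63\right)^{2} = \left(5 - 63\right)^{2} = \left(-58\right)^{2} = 3364$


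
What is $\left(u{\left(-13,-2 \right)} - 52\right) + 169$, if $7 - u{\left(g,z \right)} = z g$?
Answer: $98$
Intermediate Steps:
$u{\left(g,z \right)} = 7 - g z$ ($u{\left(g,z \right)} = 7 - z g = 7 - g z$)
$\left(u{\left(-13,-2 \right)} - 52\right) + 169 = \left(\left(7 - \left(-13\right) \left(-2\right)\right) - 52\right) + 169 = \left(\left(7 - 26\right) - 52\right) + 169 = \left(-19 - 52\right) + 169 = -71 + 169 = 98$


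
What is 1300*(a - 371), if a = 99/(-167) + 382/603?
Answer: -48562766200/100701 ≈ -4.8225e+5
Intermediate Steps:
a = 4097/100701 (a = 99*(-1/167) + 382*(1/603) = -99/167 + 382/603 = 4097/100701 ≈ 0.040685)
1300*(a - 371) = 1300*(4097/100701 - 371) = 1300*(-37355974/100701) = -48562766200/100701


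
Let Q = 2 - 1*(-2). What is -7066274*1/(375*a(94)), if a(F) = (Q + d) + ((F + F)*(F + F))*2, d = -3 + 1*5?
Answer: -3533137/13255125 ≈ -0.26655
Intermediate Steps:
d = 2 (d = -3 + 5 = 2)
Q = 4 (Q = 2 + 2 = 4)
a(F) = 6 + 8*F**2 (a(F) = (4 + 2) + ((F + F)*(F + F))*2 = 6 + ((2*F)*(2*F))*2 = 6 + (4*F**2)*2 = 6 + 8*F**2)
-7066274*1/(375*a(94)) = -7066274*1/(375*(6 + 8*94**2)) = -7066274*1/(375*(6 + 8*8836)) = -7066274*1/(375*(6 + 70688)) = -7066274/(375*70694) = -7066274/26510250 = -7066274*1/26510250 = -3533137/13255125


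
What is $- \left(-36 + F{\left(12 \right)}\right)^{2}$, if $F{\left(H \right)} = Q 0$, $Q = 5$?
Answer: $-1296$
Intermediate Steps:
$F{\left(H \right)} = 0$ ($F{\left(H \right)} = 5 \cdot 0 = 0$)
$- \left(-36 + F{\left(12 \right)}\right)^{2} = - \left(-36 + 0\right)^{2} = - \left(-36\right)^{2} = \left(-1\right) 1296 = -1296$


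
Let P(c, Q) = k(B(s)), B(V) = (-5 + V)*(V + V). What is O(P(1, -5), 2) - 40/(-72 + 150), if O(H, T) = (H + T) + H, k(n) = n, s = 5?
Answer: 58/39 ≈ 1.4872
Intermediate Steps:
B(V) = 2*V*(-5 + V) (B(V) = (-5 + V)*(2*V) = 2*V*(-5 + V))
P(c, Q) = 0 (P(c, Q) = 2*5*(-5 + 5) = 2*5*0 = 0)
O(H, T) = T + 2*H
O(P(1, -5), 2) - 40/(-72 + 150) = (2 + 2*0) - 40/(-72 + 150) = (2 + 0) - 40/78 = 2 - 40*1/78 = 2 - 20/39 = 58/39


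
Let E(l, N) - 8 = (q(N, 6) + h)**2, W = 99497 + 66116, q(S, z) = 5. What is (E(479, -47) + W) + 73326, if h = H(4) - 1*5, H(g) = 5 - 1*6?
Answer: 238948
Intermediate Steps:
H(g) = -1 (H(g) = 5 - 6 = -1)
h = -6 (h = -1 - 1*5 = -1 - 5 = -6)
W = 165613
E(l, N) = 9 (E(l, N) = 8 + (5 - 6)**2 = 8 + (-1)**2 = 8 + 1 = 9)
(E(479, -47) + W) + 73326 = (9 + 165613) + 73326 = 165622 + 73326 = 238948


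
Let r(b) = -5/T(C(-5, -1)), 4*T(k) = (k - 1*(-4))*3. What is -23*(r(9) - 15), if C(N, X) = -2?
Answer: 1265/3 ≈ 421.67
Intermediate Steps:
T(k) = 3 + 3*k/4 (T(k) = ((k - 1*(-4))*3)/4 = ((k + 4)*3)/4 = ((4 + k)*3)/4 = (12 + 3*k)/4 = 3 + 3*k/4)
r(b) = -10/3 (r(b) = -5/(3 + (¾)*(-2)) = -5/(3 - 3/2) = -5/3/2 = -5*⅔ = -10/3)
-23*(r(9) - 15) = -23*(-10/3 - 15) = -23*(-55/3) = 1265/3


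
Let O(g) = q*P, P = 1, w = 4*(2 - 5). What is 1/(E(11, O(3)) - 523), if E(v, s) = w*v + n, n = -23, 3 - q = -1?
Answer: -1/678 ≈ -0.0014749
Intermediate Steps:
w = -12 (w = 4*(-3) = -12)
q = 4 (q = 3 - 1*(-1) = 3 + 1 = 4)
O(g) = 4 (O(g) = 4*1 = 4)
E(v, s) = -23 - 12*v (E(v, s) = -12*v - 23 = -23 - 12*v)
1/(E(11, O(3)) - 523) = 1/((-23 - 12*11) - 523) = 1/((-23 - 132) - 523) = 1/(-155 - 523) = 1/(-678) = -1/678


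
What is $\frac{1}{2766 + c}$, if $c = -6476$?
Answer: $- \frac{1}{3710} \approx -0.00026954$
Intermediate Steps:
$\frac{1}{2766 + c} = \frac{1}{2766 - 6476} = \frac{1}{-3710} = - \frac{1}{3710}$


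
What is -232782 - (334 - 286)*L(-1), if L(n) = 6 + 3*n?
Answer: -232926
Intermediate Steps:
-232782 - (334 - 286)*L(-1) = -232782 - (334 - 286)*(6 + 3*(-1)) = -232782 - 48*(6 - 3) = -232782 - 48*3 = -232782 - 1*144 = -232782 - 144 = -232926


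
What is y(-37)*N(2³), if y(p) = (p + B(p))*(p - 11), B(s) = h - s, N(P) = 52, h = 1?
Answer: -2496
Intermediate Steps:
B(s) = 1 - s
y(p) = -11 + p (y(p) = (p + (1 - p))*(p - 11) = 1*(-11 + p) = -11 + p)
y(-37)*N(2³) = (-11 - 37)*52 = -48*52 = -2496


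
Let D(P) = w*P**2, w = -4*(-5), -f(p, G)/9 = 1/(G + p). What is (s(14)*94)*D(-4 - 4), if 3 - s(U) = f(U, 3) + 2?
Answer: 3128320/17 ≈ 1.8402e+5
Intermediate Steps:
f(p, G) = -9/(G + p)
w = 20
D(P) = 20*P**2
s(U) = 1 + 9/(3 + U) (s(U) = 3 - (-9/(3 + U) + 2) = 3 - (2 - 9/(3 + U)) = 3 + (-2 + 9/(3 + U)) = 1 + 9/(3 + U))
(s(14)*94)*D(-4 - 4) = (((12 + 14)/(3 + 14))*94)*(20*(-4 - 4)**2) = ((26/17)*94)*(20*(-8)**2) = (((1/17)*26)*94)*(20*64) = ((26/17)*94)*1280 = (2444/17)*1280 = 3128320/17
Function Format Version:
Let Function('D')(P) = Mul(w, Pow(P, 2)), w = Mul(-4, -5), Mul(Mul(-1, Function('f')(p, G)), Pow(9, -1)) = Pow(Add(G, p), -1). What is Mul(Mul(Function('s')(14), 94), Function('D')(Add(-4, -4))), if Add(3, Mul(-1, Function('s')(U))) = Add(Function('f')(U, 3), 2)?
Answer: Rational(3128320, 17) ≈ 1.8402e+5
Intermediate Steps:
Function('f')(p, G) = Mul(-9, Pow(Add(G, p), -1))
w = 20
Function('D')(P) = Mul(20, Pow(P, 2))
Function('s')(U) = Add(1, Mul(9, Pow(Add(3, U), -1))) (Function('s')(U) = Add(3, Mul(-1, Add(Mul(-9, Pow(Add(3, U), -1)), 2))) = Add(3, Mul(-1, Add(2, Mul(-9, Pow(Add(3, U), -1))))) = Add(3, Add(-2, Mul(9, Pow(Add(3, U), -1)))) = Add(1, Mul(9, Pow(Add(3, U), -1))))
Mul(Mul(Function('s')(14), 94), Function('D')(Add(-4, -4))) = Mul(Mul(Mul(Pow(Add(3, 14), -1), Add(12, 14)), 94), Mul(20, Pow(Add(-4, -4), 2))) = Mul(Mul(Mul(Pow(17, -1), 26), 94), Mul(20, Pow(-8, 2))) = Mul(Mul(Mul(Rational(1, 17), 26), 94), Mul(20, 64)) = Mul(Mul(Rational(26, 17), 94), 1280) = Mul(Rational(2444, 17), 1280) = Rational(3128320, 17)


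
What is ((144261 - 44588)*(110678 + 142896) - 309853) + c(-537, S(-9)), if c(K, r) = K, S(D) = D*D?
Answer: 25274170912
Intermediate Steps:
S(D) = D²
((144261 - 44588)*(110678 + 142896) - 309853) + c(-537, S(-9)) = ((144261 - 44588)*(110678 + 142896) - 309853) - 537 = (99673*253574 - 309853) - 537 = (25274481302 - 309853) - 537 = 25274171449 - 537 = 25274170912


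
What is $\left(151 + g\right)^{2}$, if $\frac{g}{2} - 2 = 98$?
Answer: $123201$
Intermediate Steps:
$g = 200$ ($g = 4 + 2 \cdot 98 = 4 + 196 = 200$)
$\left(151 + g\right)^{2} = \left(151 + 200\right)^{2} = 351^{2} = 123201$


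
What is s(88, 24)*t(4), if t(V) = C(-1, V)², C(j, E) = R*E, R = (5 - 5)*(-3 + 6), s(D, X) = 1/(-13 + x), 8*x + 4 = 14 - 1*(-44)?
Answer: 0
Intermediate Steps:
x = 27/4 (x = -½ + (14 - 1*(-44))/8 = -½ + (14 + 44)/8 = -½ + (⅛)*58 = -½ + 29/4 = 27/4 ≈ 6.7500)
s(D, X) = -4/25 (s(D, X) = 1/(-13 + 27/4) = 1/(-25/4) = -4/25)
R = 0 (R = 0*3 = 0)
C(j, E) = 0 (C(j, E) = 0*E = 0)
t(V) = 0 (t(V) = 0² = 0)
s(88, 24)*t(4) = -4/25*0 = 0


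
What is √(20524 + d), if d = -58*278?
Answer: 20*√11 ≈ 66.333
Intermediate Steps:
d = -16124
√(20524 + d) = √(20524 - 16124) = √4400 = 20*√11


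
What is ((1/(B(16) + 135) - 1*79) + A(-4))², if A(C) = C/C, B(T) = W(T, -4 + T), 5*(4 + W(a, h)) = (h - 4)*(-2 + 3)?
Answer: 2673820681/439569 ≈ 6082.8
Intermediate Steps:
W(a, h) = -24/5 + h/5 (W(a, h) = -4 + ((h - 4)*(-2 + 3))/5 = -4 + ((-4 + h)*1)/5 = -4 + (-4 + h)/5 = -4 + (-⅘ + h/5) = -24/5 + h/5)
B(T) = -28/5 + T/5 (B(T) = -24/5 + (-4 + T)/5 = -24/5 + (-⅘ + T/5) = -28/5 + T/5)
A(C) = 1
((1/(B(16) + 135) - 1*79) + A(-4))² = ((1/((-28/5 + (⅕)*16) + 135) - 1*79) + 1)² = ((1/((-28/5 + 16/5) + 135) - 79) + 1)² = ((1/(-12/5 + 135) - 79) + 1)² = ((1/(663/5) - 79) + 1)² = ((5/663 - 79) + 1)² = (-52372/663 + 1)² = (-51709/663)² = 2673820681/439569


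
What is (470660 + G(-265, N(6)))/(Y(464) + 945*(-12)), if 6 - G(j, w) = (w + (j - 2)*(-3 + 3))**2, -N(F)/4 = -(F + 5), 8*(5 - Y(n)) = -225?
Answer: -749968/18091 ≈ -41.455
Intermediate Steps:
Y(n) = 265/8 (Y(n) = 5 - 1/8*(-225) = 5 + 225/8 = 265/8)
N(F) = 20 + 4*F (N(F) = -(-4)*(F + 5) = -(-4)*(5 + F) = -4*(-5 - F) = 20 + 4*F)
G(j, w) = 6 - w**2 (G(j, w) = 6 - (w + (j - 2)*(-3 + 3))**2 = 6 - (w + (-2 + j)*0)**2 = 6 - (w + 0)**2 = 6 - w**2)
(470660 + G(-265, N(6)))/(Y(464) + 945*(-12)) = (470660 + (6 - (20 + 4*6)**2))/(265/8 + 945*(-12)) = (470660 + (6 - (20 + 24)**2))/(265/8 - 11340) = (470660 + (6 - 1*44**2))/(-90455/8) = (470660 + (6 - 1*1936))*(-8/90455) = (470660 + (6 - 1936))*(-8/90455) = (470660 - 1930)*(-8/90455) = 468730*(-8/90455) = -749968/18091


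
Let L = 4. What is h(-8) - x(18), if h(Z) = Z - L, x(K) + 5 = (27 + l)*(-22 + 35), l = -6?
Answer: -280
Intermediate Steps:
x(K) = 268 (x(K) = -5 + (27 - 6)*(-22 + 35) = -5 + 21*13 = -5 + 273 = 268)
h(Z) = -4 + Z (h(Z) = Z - 1*4 = Z - 4 = -4 + Z)
h(-8) - x(18) = (-4 - 8) - 1*268 = -12 - 268 = -280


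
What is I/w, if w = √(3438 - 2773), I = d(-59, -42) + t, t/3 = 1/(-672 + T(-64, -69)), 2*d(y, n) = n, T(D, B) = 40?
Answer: -2655*√665/84056 ≈ -0.81453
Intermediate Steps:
d(y, n) = n/2
t = -3/632 (t = 3/(-672 + 40) = 3/(-632) = 3*(-1/632) = -3/632 ≈ -0.0047468)
I = -13275/632 (I = (½)*(-42) - 3/632 = -21 - 3/632 = -13275/632 ≈ -21.005)
w = √665 ≈ 25.788
I/w = -13275*√665/665/632 = -2655*√665/84056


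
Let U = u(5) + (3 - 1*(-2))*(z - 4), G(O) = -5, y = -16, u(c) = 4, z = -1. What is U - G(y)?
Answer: -16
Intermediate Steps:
U = -21 (U = 4 + (3 - 1*(-2))*(-1 - 4) = 4 + (3 + 2)*(-5) = 4 + 5*(-5) = 4 - 25 = -21)
U - G(y) = -21 - 1*(-5) = -21 + 5 = -16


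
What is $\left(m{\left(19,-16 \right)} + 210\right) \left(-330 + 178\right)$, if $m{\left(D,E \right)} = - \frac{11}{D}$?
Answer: $-31832$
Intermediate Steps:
$\left(m{\left(19,-16 \right)} + 210\right) \left(-330 + 178\right) = \left(- \frac{11}{19} + 210\right) \left(-330 + 178\right) = \left(\left(-11\right) \frac{1}{19} + 210\right) \left(-152\right) = \left(- \frac{11}{19} + 210\right) \left(-152\right) = \frac{3979}{19} \left(-152\right) = -31832$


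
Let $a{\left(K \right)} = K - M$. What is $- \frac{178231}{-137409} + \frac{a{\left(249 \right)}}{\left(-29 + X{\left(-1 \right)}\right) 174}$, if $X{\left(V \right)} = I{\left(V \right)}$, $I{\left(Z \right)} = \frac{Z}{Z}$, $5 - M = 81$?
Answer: $\frac{274561169}{223152216} \approx 1.2304$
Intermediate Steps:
$M = -76$ ($M = 5 - 81 = -76$)
$a{\left(K \right)} = 76 + K$ ($a{\left(K \right)} = K - -76 = K + 76 = 76 + K$)
$I{\left(Z \right)} = 1$
$X{\left(V \right)} = 1$
$- \frac{178231}{-137409} + \frac{a{\left(249 \right)}}{\left(-29 + X{\left(-1 \right)}\right) 174} = - \frac{178231}{-137409} + \frac{76 + 249}{\left(-29 + 1\right) 174} = \left(-178231\right) \left(- \frac{1}{137409}\right) + \frac{325}{\left(-28\right) 174} = \frac{178231}{137409} + \frac{325}{-4872} = \frac{178231}{137409} + 325 \left(- \frac{1}{4872}\right) = \frac{178231}{137409} - \frac{325}{4872} = \frac{274561169}{223152216}$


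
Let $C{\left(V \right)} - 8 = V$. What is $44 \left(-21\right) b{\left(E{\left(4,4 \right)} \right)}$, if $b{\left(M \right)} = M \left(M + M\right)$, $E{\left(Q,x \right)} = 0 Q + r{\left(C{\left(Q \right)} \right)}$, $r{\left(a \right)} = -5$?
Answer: $-46200$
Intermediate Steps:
$C{\left(V \right)} = 8 + V$
$E{\left(Q,x \right)} = -5$ ($E{\left(Q,x \right)} = 0 Q - 5 = 0 - 5 = -5$)
$b{\left(M \right)} = 2 M^{2}$ ($b{\left(M \right)} = M 2 M = 2 M^{2}$)
$44 \left(-21\right) b{\left(E{\left(4,4 \right)} \right)} = 44 \left(-21\right) 2 \left(-5\right)^{2} = - 924 \cdot 2 \cdot 25 = \left(-924\right) 50 = -46200$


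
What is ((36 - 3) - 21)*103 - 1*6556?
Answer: -5320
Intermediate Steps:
((36 - 3) - 21)*103 - 1*6556 = (33 - 21)*103 - 6556 = 12*103 - 6556 = 1236 - 6556 = -5320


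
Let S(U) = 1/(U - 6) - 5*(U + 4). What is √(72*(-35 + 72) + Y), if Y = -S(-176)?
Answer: 573*√182/182 ≈ 42.474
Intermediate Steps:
S(U) = -20 + 1/(-6 + U) - 5*U (S(U) = 1/(-6 + U) - 5*(4 + U) = 1/(-6 + U) + (-20 - 5*U) = -20 + 1/(-6 + U) - 5*U)
Y = -156519/182 (Y = -(121 - 5*(-176)² + 10*(-176))/(-6 - 176) = -(121 - 5*30976 - 1760)/(-182) = -(-1)*(121 - 154880 - 1760)/182 = -(-1)*(-156519)/182 = -1*156519/182 = -156519/182 ≈ -859.99)
√(72*(-35 + 72) + Y) = √(72*(-35 + 72) - 156519/182) = √(72*37 - 156519/182) = √(2664 - 156519/182) = √(328329/182) = 573*√182/182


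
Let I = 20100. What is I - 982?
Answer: 19118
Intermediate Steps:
I - 982 = 20100 - 982 = 19118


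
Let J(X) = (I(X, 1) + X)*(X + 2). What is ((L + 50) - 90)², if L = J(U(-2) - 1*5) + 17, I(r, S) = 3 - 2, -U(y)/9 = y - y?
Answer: 121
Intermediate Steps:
U(y) = 0 (U(y) = -9*(y - y) = -9*0 = 0)
I(r, S) = 1
J(X) = (1 + X)*(2 + X) (J(X) = (1 + X)*(X + 2) = (1 + X)*(2 + X))
L = 29 (L = (2 + (0 - 1*5)² + 3*(0 - 1*5)) + 17 = (2 + (0 - 5)² + 3*(0 - 5)) + 17 = (2 + (-5)² + 3*(-5)) + 17 = (2 + 25 - 15) + 17 = 12 + 17 = 29)
((L + 50) - 90)² = ((29 + 50) - 90)² = (79 - 90)² = (-11)² = 121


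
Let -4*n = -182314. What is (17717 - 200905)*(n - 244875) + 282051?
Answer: 36509009293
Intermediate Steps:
n = 91157/2 (n = -¼*(-182314) = 91157/2 ≈ 45579.)
(17717 - 200905)*(n - 244875) + 282051 = (17717 - 200905)*(91157/2 - 244875) + 282051 = -183188*(-398593/2) + 282051 = 36508727242 + 282051 = 36509009293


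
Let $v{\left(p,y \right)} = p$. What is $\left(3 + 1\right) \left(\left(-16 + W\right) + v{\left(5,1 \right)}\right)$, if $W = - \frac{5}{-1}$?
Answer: $-24$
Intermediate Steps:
$W = 5$ ($W = \left(-5\right) \left(-1\right) = 5$)
$\left(3 + 1\right) \left(\left(-16 + W\right) + v{\left(5,1 \right)}\right) = \left(3 + 1\right) \left(\left(-16 + 5\right) + 5\right) = 4 \left(-11 + 5\right) = 4 \left(-6\right) = -24$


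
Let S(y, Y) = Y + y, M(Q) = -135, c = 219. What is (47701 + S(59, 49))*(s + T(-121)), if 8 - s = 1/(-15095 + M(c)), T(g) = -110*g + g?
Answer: 9609145778599/15230 ≈ 6.3094e+8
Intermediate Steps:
T(g) = -109*g
s = 121841/15230 (s = 8 - 1/(-15095 - 135) = 8 - 1/(-15230) = 8 - 1*(-1/15230) = 8 + 1/15230 = 121841/15230 ≈ 8.0001)
(47701 + S(59, 49))*(s + T(-121)) = (47701 + (49 + 59))*(121841/15230 - 109*(-121)) = (47701 + 108)*(121841/15230 + 13189) = 47809*(200990311/15230) = 9609145778599/15230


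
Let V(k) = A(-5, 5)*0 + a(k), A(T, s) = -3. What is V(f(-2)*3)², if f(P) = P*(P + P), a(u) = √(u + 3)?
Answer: 27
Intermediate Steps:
a(u) = √(3 + u)
f(P) = 2*P² (f(P) = P*(2*P) = 2*P²)
V(k) = √(3 + k) (V(k) = -3*0 + √(3 + k) = 0 + √(3 + k) = √(3 + k))
V(f(-2)*3)² = (√(3 + (2*(-2)²)*3))² = (√(3 + (2*4)*3))² = (√(3 + 8*3))² = (√(3 + 24))² = (√27)² = (3*√3)² = 27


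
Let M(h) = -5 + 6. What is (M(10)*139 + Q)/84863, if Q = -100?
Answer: 39/84863 ≈ 0.00045956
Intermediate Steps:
M(h) = 1
(M(10)*139 + Q)/84863 = (1*139 - 100)/84863 = (139 - 100)*(1/84863) = 39*(1/84863) = 39/84863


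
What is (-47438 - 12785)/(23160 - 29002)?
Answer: 60223/5842 ≈ 10.309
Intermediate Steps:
(-47438 - 12785)/(23160 - 29002) = -60223/(-5842) = -60223*(-1/5842) = 60223/5842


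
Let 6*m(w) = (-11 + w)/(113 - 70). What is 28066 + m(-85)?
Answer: 1206822/43 ≈ 28066.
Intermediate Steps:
m(w) = -11/258 + w/258 (m(w) = ((-11 + w)/(113 - 70))/6 = ((-11 + w)/43)/6 = ((-11 + w)*(1/43))/6 = (-11/43 + w/43)/6 = -11/258 + w/258)
28066 + m(-85) = 28066 + (-11/258 + (1/258)*(-85)) = 28066 + (-11/258 - 85/258) = 28066 - 16/43 = 1206822/43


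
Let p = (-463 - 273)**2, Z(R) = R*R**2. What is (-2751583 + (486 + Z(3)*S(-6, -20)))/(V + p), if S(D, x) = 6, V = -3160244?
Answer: 2750935/2618548 ≈ 1.0506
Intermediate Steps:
Z(R) = R**3
p = 541696 (p = (-736)**2 = 541696)
(-2751583 + (486 + Z(3)*S(-6, -20)))/(V + p) = (-2751583 + (486 + 3**3*6))/(-3160244 + 541696) = (-2751583 + (486 + 27*6))/(-2618548) = (-2751583 + (486 + 162))*(-1/2618548) = (-2751583 + 648)*(-1/2618548) = -2750935*(-1/2618548) = 2750935/2618548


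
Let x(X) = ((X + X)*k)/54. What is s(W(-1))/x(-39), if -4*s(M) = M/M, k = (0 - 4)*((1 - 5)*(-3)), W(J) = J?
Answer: -3/832 ≈ -0.0036058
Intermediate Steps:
k = -48 (k = -(-16)*(-3) = -4*12 = -48)
s(M) = -¼ (s(M) = -M/(4*M) = -¼*1 = -¼)
x(X) = -16*X/9 (x(X) = ((X + X)*(-48))/54 = ((2*X)*(-48))*(1/54) = -96*X*(1/54) = -16*X/9)
s(W(-1))/x(-39) = -1/(4*((-16/9*(-39)))) = -1/(4*208/3) = -¼*3/208 = -3/832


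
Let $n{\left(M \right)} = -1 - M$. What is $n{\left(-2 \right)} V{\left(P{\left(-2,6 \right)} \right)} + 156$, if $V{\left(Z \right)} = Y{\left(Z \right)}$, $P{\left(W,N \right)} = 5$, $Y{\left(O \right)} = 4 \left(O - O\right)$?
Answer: $156$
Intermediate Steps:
$Y{\left(O \right)} = 0$ ($Y{\left(O \right)} = 4 \cdot 0 = 0$)
$V{\left(Z \right)} = 0$
$n{\left(-2 \right)} V{\left(P{\left(-2,6 \right)} \right)} + 156 = \left(-1 - -2\right) 0 + 156 = \left(-1 + 2\right) 0 + 156 = 1 \cdot 0 + 156 = 0 + 156 = 156$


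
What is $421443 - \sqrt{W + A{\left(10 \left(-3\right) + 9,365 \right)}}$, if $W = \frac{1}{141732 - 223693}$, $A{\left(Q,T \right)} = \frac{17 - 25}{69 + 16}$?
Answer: $421443 - \frac{i \sqrt{4568563922505}}{6966685} \approx 4.2144 \cdot 10^{5} - 0.30681 i$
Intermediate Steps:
$A{\left(Q,T \right)} = - \frac{8}{85}$
$W = - \frac{1}{81961}$ ($W = \frac{1}{-81961} = - \frac{1}{81961} \approx -1.2201 \cdot 10^{-5}$)
$421443 - \sqrt{W + A{\left(10 \left(-3\right) + 9,365 \right)}} = 421443 - \sqrt{- \frac{1}{81961} - \frac{8}{85}} = 421443 - \sqrt{- \frac{655773}{6966685}} = 421443 - \frac{i \sqrt{4568563922505}}{6966685}$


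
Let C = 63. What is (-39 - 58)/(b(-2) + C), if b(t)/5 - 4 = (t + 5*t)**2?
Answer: -97/803 ≈ -0.12080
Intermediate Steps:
b(t) = 20 + 180*t**2 (b(t) = 20 + 5*(t + 5*t)**2 = 20 + 5*(6*t)**2 = 20 + 5*(36*t**2) = 20 + 180*t**2)
(-39 - 58)/(b(-2) + C) = (-39 - 58)/((20 + 180*(-2)**2) + 63) = -97/((20 + 180*4) + 63) = -97/((20 + 720) + 63) = -97/(740 + 63) = -97/803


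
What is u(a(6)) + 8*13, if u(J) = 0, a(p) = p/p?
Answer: 104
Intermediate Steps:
a(p) = 1
u(a(6)) + 8*13 = 0 + 8*13 = 0 + 104 = 104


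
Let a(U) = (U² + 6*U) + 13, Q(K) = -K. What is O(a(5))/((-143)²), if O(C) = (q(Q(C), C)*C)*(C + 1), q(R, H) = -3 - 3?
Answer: -28152/20449 ≈ -1.3767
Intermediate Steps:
a(U) = 13 + U² + 6*U
q(R, H) = -6
O(C) = -6*C*(1 + C) (O(C) = (-6*C)*(C + 1) = (-6*C)*(1 + C) = -6*C*(1 + C))
O(a(5))/((-143)²) = (-6*(13 + 5² + 6*5)*(1 + (13 + 5² + 6*5)))/((-143)²) = -6*(13 + 25 + 30)*(1 + (13 + 25 + 30))/20449 = -6*68*(1 + 68)*(1/20449) = -6*68*69*(1/20449) = -28152*1/20449 = -28152/20449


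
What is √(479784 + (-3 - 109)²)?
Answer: 2*√123082 ≈ 701.66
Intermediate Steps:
√(479784 + (-3 - 109)²) = √(479784 + (-112)²) = √(479784 + 12544) = √492328 = 2*√123082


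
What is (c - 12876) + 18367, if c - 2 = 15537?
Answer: 21030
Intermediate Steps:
c = 15539 (c = 2 + 15537 = 15539)
(c - 12876) + 18367 = (15539 - 12876) + 18367 = 2663 + 18367 = 21030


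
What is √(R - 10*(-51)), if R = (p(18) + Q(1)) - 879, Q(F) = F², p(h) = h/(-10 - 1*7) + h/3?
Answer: 2*I*√26231/17 ≈ 19.054*I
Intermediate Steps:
p(h) = 14*h/51 (p(h) = h/(-10 - 7) + h*(⅓) = h/(-17) + h/3 = h*(-1/17) + h/3 = -h/17 + h/3 = 14*h/51)
R = -14842/17 (R = ((14/51)*18 + 1²) - 879 = (84/17 + 1) - 879 = 101/17 - 879 = -14842/17 ≈ -873.06)
√(R - 10*(-51)) = √(-14842/17 - 10*(-51)) = √(-14842/17 + 510) = √(-6172/17) = 2*I*√26231/17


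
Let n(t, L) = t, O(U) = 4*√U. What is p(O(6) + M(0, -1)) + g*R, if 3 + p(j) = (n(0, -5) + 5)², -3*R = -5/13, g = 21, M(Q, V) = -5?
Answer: 321/13 ≈ 24.692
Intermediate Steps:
R = 5/39 (R = -(-5)/(3*13) = -⅓*(-5/13) = 5/39 ≈ 0.12821)
p(j) = 22 (p(j) = -3 + (0 + 5)² = -3 + 5² = -3 + 25 = 22)
p(O(6) + M(0, -1)) + g*R = 22 + 21*(5/39) = 22 + 35/13 = 321/13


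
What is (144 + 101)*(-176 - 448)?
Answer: -152880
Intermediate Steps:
(144 + 101)*(-176 - 448) = 245*(-624) = -152880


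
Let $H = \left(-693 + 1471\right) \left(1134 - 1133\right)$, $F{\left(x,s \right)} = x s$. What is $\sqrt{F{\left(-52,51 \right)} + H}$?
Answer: $i \sqrt{1874} \approx 43.29 i$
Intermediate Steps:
$F{\left(x,s \right)} = s x$
$H = 778$ ($H = 778 \cdot 1 = 778$)
$\sqrt{F{\left(-52,51 \right)} + H} = \sqrt{51 \left(-52\right) + 778} = \sqrt{-2652 + 778} = \sqrt{-1874} = i \sqrt{1874}$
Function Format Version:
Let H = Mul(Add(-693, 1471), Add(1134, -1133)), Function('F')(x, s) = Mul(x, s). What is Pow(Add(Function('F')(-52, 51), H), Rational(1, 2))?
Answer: Mul(I, Pow(1874, Rational(1, 2))) ≈ Mul(43.290, I)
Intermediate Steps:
Function('F')(x, s) = Mul(s, x)
H = 778 (H = Mul(778, 1) = 778)
Pow(Add(Function('F')(-52, 51), H), Rational(1, 2)) = Pow(Add(Mul(51, -52), 778), Rational(1, 2)) = Pow(Add(-2652, 778), Rational(1, 2)) = Pow(-1874, Rational(1, 2)) = Mul(I, Pow(1874, Rational(1, 2)))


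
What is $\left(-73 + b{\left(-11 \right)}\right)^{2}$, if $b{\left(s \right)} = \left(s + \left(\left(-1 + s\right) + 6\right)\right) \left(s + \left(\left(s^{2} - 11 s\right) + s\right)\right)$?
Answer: $14538969$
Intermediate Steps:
$b{\left(s \right)} = \left(5 + 2 s\right) \left(s^{2} - 9 s\right)$ ($b{\left(s \right)} = \left(s + \left(5 + s\right)\right) \left(s + \left(s^{2} - 10 s\right)\right) = \left(5 + 2 s\right) \left(s^{2} - 9 s\right)$)
$\left(-73 + b{\left(-11 \right)}\right)^{2} = \left(-73 - 11 \left(-45 - -143 + 2 \left(-11\right)^{2}\right)\right)^{2} = \left(-73 - 11 \left(-45 + 143 + 2 \cdot 121\right)\right)^{2} = \left(-73 - 11 \left(-45 + 143 + 242\right)\right)^{2} = \left(-73 - 3740\right)^{2} = \left(-3813\right)^{2} = 14538969$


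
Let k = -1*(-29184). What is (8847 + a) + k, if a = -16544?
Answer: 21487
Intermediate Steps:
k = 29184
(8847 + a) + k = (8847 - 16544) + 29184 = -7697 + 29184 = 21487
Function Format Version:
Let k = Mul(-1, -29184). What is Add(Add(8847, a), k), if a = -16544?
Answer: 21487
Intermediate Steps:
k = 29184
Add(Add(8847, a), k) = Add(Add(8847, -16544), 29184) = Add(-7697, 29184) = 21487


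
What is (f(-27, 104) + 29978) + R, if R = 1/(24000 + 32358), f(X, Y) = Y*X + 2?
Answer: 1531359577/56358 ≈ 27172.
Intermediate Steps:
f(X, Y) = 2 + X*Y (f(X, Y) = X*Y + 2 = 2 + X*Y)
R = 1/56358 ≈ 1.7744e-5
(f(-27, 104) + 29978) + R = ((2 - 27*104) + 29978) + 1/56358 = ((2 - 2808) + 29978) + 1/56358 = (-2806 + 29978) + 1/56358 = 27172 + 1/56358 = 1531359577/56358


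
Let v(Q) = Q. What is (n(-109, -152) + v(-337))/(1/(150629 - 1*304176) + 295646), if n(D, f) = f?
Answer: -75084483/45395556361 ≈ -0.0016540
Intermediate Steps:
(n(-109, -152) + v(-337))/(1/(150629 - 1*304176) + 295646) = (-152 - 337)/(1/(150629 - 1*304176) + 295646) = -489/(1/(150629 - 304176) + 295646) = -489/(1/(-153547) + 295646) = -489/(-1/153547 + 295646) = -489/45395556361/153547 = -489*153547/45395556361 = -75084483/45395556361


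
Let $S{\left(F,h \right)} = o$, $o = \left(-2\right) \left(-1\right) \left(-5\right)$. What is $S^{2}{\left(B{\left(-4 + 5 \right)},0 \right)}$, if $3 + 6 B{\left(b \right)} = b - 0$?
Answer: $100$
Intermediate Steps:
$B{\left(b \right)} = - \frac{1}{2} + \frac{b}{6}$ ($B{\left(b \right)} = - \frac{1}{2} + \frac{b - 0}{6} = - \frac{1}{2} + \frac{b + 0}{6} = - \frac{1}{2} + \frac{b}{6}$)
$o = -10$ ($o = 2 \left(-5\right) = -10$)
$S{\left(F,h \right)} = -10$
$S^{2}{\left(B{\left(-4 + 5 \right)},0 \right)} = \left(-10\right)^{2} = 100$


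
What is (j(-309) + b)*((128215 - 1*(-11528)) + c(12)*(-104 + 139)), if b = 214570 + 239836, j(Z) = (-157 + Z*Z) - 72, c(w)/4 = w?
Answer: 77734283334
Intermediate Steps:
c(w) = 4*w
j(Z) = -229 + Z**2 (j(Z) = (-157 + Z**2) - 72 = -229 + Z**2)
b = 454406
(j(-309) + b)*((128215 - 1*(-11528)) + c(12)*(-104 + 139)) = ((-229 + (-309)**2) + 454406)*((128215 - 1*(-11528)) + (4*12)*(-104 + 139)) = ((-229 + 95481) + 454406)*((128215 + 11528) + 48*35) = (95252 + 454406)*(139743 + 1680) = 549658*141423 = 77734283334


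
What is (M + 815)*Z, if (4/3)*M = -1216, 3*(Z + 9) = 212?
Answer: -17945/3 ≈ -5981.7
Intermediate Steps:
Z = 185/3 (Z = -9 + (⅓)*212 = -9 + 212/3 = 185/3 ≈ 61.667)
M = -912 (M = (¾)*(-1216) = -912)
(M + 815)*Z = (-912 + 815)*(185/3) = -97*185/3 = -17945/3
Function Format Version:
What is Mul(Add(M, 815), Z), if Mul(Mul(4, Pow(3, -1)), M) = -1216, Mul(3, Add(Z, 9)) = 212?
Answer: Rational(-17945, 3) ≈ -5981.7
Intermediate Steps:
Z = Rational(185, 3) (Z = Add(-9, Mul(Rational(1, 3), 212)) = Add(-9, Rational(212, 3)) = Rational(185, 3) ≈ 61.667)
M = -912 (M = Mul(Rational(3, 4), -1216) = -912)
Mul(Add(M, 815), Z) = Mul(Add(-912, 815), Rational(185, 3)) = Mul(-97, Rational(185, 3)) = Rational(-17945, 3)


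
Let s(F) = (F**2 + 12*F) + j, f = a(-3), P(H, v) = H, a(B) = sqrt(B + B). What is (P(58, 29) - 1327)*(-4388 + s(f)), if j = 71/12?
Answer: 22273911/4 - 15228*I*sqrt(6) ≈ 5.5685e+6 - 37301.0*I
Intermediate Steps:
a(B) = sqrt(2)*sqrt(B) (a(B) = sqrt(2*B) = sqrt(2)*sqrt(B))
j = 71/12 (j = 71*(1/12) = 71/12 ≈ 5.9167)
f = I*sqrt(6) (f = sqrt(2)*sqrt(-3) = sqrt(2)*(I*sqrt(3)) = I*sqrt(6) ≈ 2.4495*I)
s(F) = 71/12 + F**2 + 12*F (s(F) = (F**2 + 12*F) + 71/12 = 71/12 + F**2 + 12*F)
(P(58, 29) - 1327)*(-4388 + s(f)) = (58 - 1327)*(-4388 + (71/12 + (I*sqrt(6))**2 + 12*(I*sqrt(6)))) = -1269*(-4388 + (71/12 - 6 + 12*I*sqrt(6))) = -1269*(-4388 + (-1/12 + 12*I*sqrt(6))) = -1269*(-52657/12 + 12*I*sqrt(6)) = 22273911/4 - 15228*I*sqrt(6)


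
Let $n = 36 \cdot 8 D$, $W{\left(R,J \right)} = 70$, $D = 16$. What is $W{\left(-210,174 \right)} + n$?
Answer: $4678$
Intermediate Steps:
$n = 4608$ ($n = 36 \cdot 8 \cdot 16 = 288 \cdot 16 = 4608$)
$W{\left(-210,174 \right)} + n = 70 + 4608 = 4678$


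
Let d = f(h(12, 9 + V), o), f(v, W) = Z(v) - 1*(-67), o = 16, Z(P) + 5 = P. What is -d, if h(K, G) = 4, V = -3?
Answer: -66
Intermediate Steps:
Z(P) = -5 + P
f(v, W) = 62 + v (f(v, W) = (-5 + v) - 1*(-67) = (-5 + v) + 67 = 62 + v)
d = 66 (d = 62 + 4 = 66)
-d = -1*66 = -66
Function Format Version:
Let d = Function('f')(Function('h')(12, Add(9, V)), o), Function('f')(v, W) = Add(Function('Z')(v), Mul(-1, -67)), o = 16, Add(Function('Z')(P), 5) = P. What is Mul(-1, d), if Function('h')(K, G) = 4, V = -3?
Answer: -66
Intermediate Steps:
Function('Z')(P) = Add(-5, P)
Function('f')(v, W) = Add(62, v) (Function('f')(v, W) = Add(Add(-5, v), Mul(-1, -67)) = Add(Add(-5, v), 67) = Add(62, v))
d = 66 (d = Add(62, 4) = 66)
Mul(-1, d) = Mul(-1, 66) = -66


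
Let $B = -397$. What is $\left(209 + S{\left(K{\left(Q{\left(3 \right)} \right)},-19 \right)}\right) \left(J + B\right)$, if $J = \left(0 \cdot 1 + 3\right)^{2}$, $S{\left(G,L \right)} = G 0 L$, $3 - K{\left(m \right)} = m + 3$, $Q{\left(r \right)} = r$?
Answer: $-81092$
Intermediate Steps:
$K{\left(m \right)} = - m$ ($K{\left(m \right)} = 3 - \left(m + 3\right) = 3 - \left(3 + m\right) = - m$)
$S{\left(G,L \right)} = 0$ ($S{\left(G,L \right)} = 0 L = 0$)
$J = 9$ ($J = \left(0 + 3\right)^{2} = 3^{2} = 9$)
$\left(209 + S{\left(K{\left(Q{\left(3 \right)} \right)},-19 \right)}\right) \left(J + B\right) = \left(209 + 0\right) \left(9 - 397\right) = 209 \left(-388\right) = -81092$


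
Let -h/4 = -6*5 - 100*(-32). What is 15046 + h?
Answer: 2366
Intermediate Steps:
h = -12680 (h = -4*(-6*5 - 100*(-32)) = -4*(-30 + 3200) = -4*3170 = -12680)
15046 + h = 15046 - 12680 = 2366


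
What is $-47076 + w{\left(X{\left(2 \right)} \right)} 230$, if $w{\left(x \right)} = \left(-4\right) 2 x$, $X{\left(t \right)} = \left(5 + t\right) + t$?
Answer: $-63636$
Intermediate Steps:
$X{\left(t \right)} = 5 + 2 t$
$w{\left(x \right)} = - 8 x$
$-47076 + w{\left(X{\left(2 \right)} \right)} 230 = -47076 + - 8 \left(5 + 2 \cdot 2\right) 230 = -47076 + - 8 \left(5 + 4\right) 230 = -47076 + \left(-8\right) 9 \cdot 230 = -47076 - 16560 = -63636$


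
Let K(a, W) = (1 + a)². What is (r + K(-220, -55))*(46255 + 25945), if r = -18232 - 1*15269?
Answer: 1044012000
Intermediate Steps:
r = -33501 (r = -18232 - 15269 = -33501)
(r + K(-220, -55))*(46255 + 25945) = (-33501 + (1 - 220)²)*(46255 + 25945) = (-33501 + (-219)²)*72200 = (-33501 + 47961)*72200 = 14460*72200 = 1044012000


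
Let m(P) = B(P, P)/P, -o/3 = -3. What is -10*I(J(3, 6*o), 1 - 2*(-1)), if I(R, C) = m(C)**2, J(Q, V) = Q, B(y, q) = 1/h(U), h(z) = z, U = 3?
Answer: -10/81 ≈ -0.12346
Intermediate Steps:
B(y, q) = 1/3
o = 9 (o = -3*(-3) = 9)
m(P) = 1/(3*P)
I(R, C) = 1/(9*C**2) (I(R, C) = (1/(3*C))**2 = 1/(9*C**2))
-10*I(J(3, 6*o), 1 - 2*(-1)) = -10/(9*(1 - 2*(-1))**2) = -10/(9*(1 + 2)**2) = -10/(9*3**2) = -10/(9*9) = -10*1/81 = -10/81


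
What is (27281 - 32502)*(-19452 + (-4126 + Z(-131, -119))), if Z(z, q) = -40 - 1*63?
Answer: 123638501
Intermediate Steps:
Z(z, q) = -103 (Z(z, q) = -40 - 63 = -103)
(27281 - 32502)*(-19452 + (-4126 + Z(-131, -119))) = (27281 - 32502)*(-19452 + (-4126 - 103)) = -5221*(-19452 - 4229) = -5221*(-23681) = 123638501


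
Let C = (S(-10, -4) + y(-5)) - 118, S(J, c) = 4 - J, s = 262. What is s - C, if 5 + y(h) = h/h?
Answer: 370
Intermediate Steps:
y(h) = -4 (y(h) = -5 + h/h = -5 + 1 = -4)
C = -108 (C = ((4 - 1*(-10)) - 4) - 118 = ((4 + 10) - 4) - 118 = (14 - 4) - 118 = 10 - 118 = -108)
s - C = 262 - 1*(-108) = 262 + 108 = 370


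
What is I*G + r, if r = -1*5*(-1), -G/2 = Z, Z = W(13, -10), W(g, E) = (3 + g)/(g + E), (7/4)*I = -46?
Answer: 5993/21 ≈ 285.38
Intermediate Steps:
I = -184/7 (I = (4/7)*(-46) = -184/7 ≈ -26.286)
W(g, E) = (3 + g)/(E + g)
Z = 16/3 (Z = (3 + 13)/(-10 + 13) = 16/3 ≈ 5.3333)
G = -32/3 (G = -2*16/3 = -32/3 ≈ -10.667)
r = 5 (r = -5*(-1) = 5)
I*G + r = -184/7*(-32/3) + 5 = 5888/21 + 5 = 5993/21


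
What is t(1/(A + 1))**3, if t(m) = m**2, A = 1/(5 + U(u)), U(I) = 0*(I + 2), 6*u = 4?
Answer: 15625/46656 ≈ 0.33490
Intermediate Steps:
u = 2/3 (u = (1/6)*4 = 2/3 ≈ 0.66667)
U(I) = 0 (U(I) = 0*(2 + I) = 0)
A = 1/5 (A = 1/(5 + 0) = 1/5 ≈ 0.20000)
t(1/(A + 1))**3 = ((1/(1/5 + 1))**2)**3 = ((1/(6/5))**2)**3 = ((5/6)**2)**3 = (25/36)**3 = 15625/46656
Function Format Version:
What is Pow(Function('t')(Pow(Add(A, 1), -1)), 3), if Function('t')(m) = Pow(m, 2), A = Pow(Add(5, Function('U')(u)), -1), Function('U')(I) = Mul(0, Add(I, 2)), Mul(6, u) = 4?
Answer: Rational(15625, 46656) ≈ 0.33490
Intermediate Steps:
u = Rational(2, 3) (u = Mul(Rational(1, 6), 4) = Rational(2, 3) ≈ 0.66667)
Function('U')(I) = 0 (Function('U')(I) = Mul(0, Add(2, I)) = 0)
A = Rational(1, 5) (A = Pow(Add(5, 0), -1) = Pow(5, -1) = Rational(1, 5) ≈ 0.20000)
Pow(Function('t')(Pow(Add(A, 1), -1)), 3) = Pow(Pow(Pow(Add(Rational(1, 5), 1), -1), 2), 3) = Pow(Pow(Pow(Rational(6, 5), -1), 2), 3) = Pow(Pow(Rational(5, 6), 2), 3) = Pow(Rational(25, 36), 3) = Rational(15625, 46656)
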